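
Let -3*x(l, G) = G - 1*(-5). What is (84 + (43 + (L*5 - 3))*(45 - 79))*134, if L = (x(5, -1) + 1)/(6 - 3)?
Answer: -1516076/9 ≈ -1.6845e+5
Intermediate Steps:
x(l, G) = -5/3 - G/3 (x(l, G) = -(G - 1*(-5))/3 = -(G + 5)/3 = -(5 + G)/3 = -5/3 - G/3)
L = -⅑ (L = ((-5/3 - ⅓*(-1)) + 1)/(6 - 3) = ((-5/3 + ⅓) + 1)/3 = (-4/3 + 1)*(⅓) = -⅓*⅓ = -⅑ ≈ -0.11111)
(84 + (43 + (L*5 - 3))*(45 - 79))*134 = (84 + (43 + (-⅑*5 - 3))*(45 - 79))*134 = (84 + (43 + (-5/9 - 3))*(-34))*134 = (84 + (43 - 32/9)*(-34))*134 = (84 + (355/9)*(-34))*134 = (84 - 12070/9)*134 = -11314/9*134 = -1516076/9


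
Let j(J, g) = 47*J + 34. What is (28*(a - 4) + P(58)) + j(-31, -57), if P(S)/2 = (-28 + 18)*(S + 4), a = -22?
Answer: -3391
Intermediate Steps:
j(J, g) = 34 + 47*J
P(S) = -80 - 20*S (P(S) = 2*((-28 + 18)*(S + 4)) = 2*(-10*(4 + S)) = 2*(-40 - 10*S) = -80 - 20*S)
(28*(a - 4) + P(58)) + j(-31, -57) = (28*(-22 - 4) + (-80 - 20*58)) + (34 + 47*(-31)) = (28*(-26) + (-80 - 1160)) + (34 - 1457) = (-728 - 1240) - 1423 = -1968 - 1423 = -3391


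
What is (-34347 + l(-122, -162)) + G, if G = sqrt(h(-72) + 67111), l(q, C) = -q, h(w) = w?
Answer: -34225 + sqrt(67039) ≈ -33966.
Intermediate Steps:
G = sqrt(67039) (G = sqrt(-72 + 67111) = sqrt(67039) ≈ 258.92)
(-34347 + l(-122, -162)) + G = (-34347 - 1*(-122)) + sqrt(67039) = (-34347 + 122) + sqrt(67039) = -34225 + sqrt(67039)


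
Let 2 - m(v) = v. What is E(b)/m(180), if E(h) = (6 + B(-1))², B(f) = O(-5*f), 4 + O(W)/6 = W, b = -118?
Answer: -72/89 ≈ -0.80899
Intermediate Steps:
O(W) = -24 + 6*W
m(v) = 2 - v
B(f) = -24 - 30*f (B(f) = -24 + 6*(-5*f) = -24 - 30*f)
E(h) = 144 (E(h) = (6 + (-24 - 30*(-1)))² = (6 + (-24 + 30))² = (6 + 6)² = 12² = 144)
E(b)/m(180) = 144/(2 - 1*180) = 144/(2 - 180) = 144/(-178) = 144*(-1/178) = -72/89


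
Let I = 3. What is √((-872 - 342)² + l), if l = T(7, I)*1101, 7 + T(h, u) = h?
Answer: 1214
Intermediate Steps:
T(h, u) = -7 + h
l = 0 (l = (-7 + 7)*1101 = 0*1101 = 0)
√((-872 - 342)² + l) = √((-872 - 342)² + 0) = √((-1214)² + 0) = √(1473796 + 0) = √1473796 = 1214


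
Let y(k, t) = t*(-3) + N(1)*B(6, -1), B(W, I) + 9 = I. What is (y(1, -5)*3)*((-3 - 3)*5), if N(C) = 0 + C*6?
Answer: 4050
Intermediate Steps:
B(W, I) = -9 + I
N(C) = 6*C (N(C) = 0 + 6*C = 6*C)
y(k, t) = -60 - 3*t (y(k, t) = t*(-3) + (6*1)*(-9 - 1) = -3*t + 6*(-10) = -3*t - 60 = -60 - 3*t)
(y(1, -5)*3)*((-3 - 3)*5) = ((-60 - 3*(-5))*3)*((-3 - 3)*5) = ((-60 + 15)*3)*(-6*5) = -45*3*(-30) = -135*(-30) = 4050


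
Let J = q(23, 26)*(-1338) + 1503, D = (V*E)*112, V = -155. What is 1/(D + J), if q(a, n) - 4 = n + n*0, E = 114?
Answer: -1/2017677 ≈ -4.9562e-7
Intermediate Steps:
q(a, n) = 4 + n (q(a, n) = 4 + (n + n*0) = 4 + (n + 0) = 4 + n)
D = -1979040 (D = -155*114*112 = -17670*112 = -1979040)
J = -38637 (J = (4 + 26)*(-1338) + 1503 = 30*(-1338) + 1503 = -40140 + 1503 = -38637)
1/(D + J) = 1/(-1979040 - 38637) = 1/(-2017677) = -1/2017677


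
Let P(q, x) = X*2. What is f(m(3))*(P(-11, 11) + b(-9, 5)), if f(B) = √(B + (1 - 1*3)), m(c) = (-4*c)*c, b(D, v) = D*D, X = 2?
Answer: 85*I*√38 ≈ 523.98*I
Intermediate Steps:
b(D, v) = D²
P(q, x) = 4 (P(q, x) = 2*2 = 4)
m(c) = -4*c²
f(B) = √(-2 + B) (f(B) = √(B + (1 - 3)) = √(B - 2) = √(-2 + B))
f(m(3))*(P(-11, 11) + b(-9, 5)) = √(-2 - 4*3²)*(4 + (-9)²) = √(-2 - 4*9)*(4 + 81) = √(-2 - 36)*85 = √(-38)*85 = (I*√38)*85 = 85*I*√38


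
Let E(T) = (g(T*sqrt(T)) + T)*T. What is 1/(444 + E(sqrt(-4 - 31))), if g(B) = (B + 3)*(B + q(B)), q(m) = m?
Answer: I/(2859*I - 210*35**(1/4)*I**(3/2)) ≈ 0.00039215 + 5.6704e-5*I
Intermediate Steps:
g(B) = 2*B*(3 + B) (g(B) = (B + 3)*(B + B) = (3 + B)*(2*B) = 2*B*(3 + B))
E(T) = T*(T + 2*T**(3/2)*(3 + T**(3/2))) (E(T) = (2*(T*sqrt(T))*(3 + T*sqrt(T)) + T)*T = (2*T**(3/2)*(3 + T**(3/2)) + T)*T = (T + 2*T**(3/2)*(3 + T**(3/2)))*T = T*(T + 2*T**(3/2)*(3 + T**(3/2))))
1/(444 + E(sqrt(-4 - 31))) = 1/(444 + sqrt(-4 - 31)*(sqrt(-4 - 31) + 2*(sqrt(-4 - 31))**3 + 6*(sqrt(-4 - 31))**(3/2))) = 1/(444 + sqrt(-35)*(sqrt(-35) + 2*(sqrt(-35))**3 + 6*(sqrt(-35))**(3/2))) = 1/(444 + (I*sqrt(35))*(I*sqrt(35) + 2*(I*sqrt(35))**3 + 6*(I*sqrt(35))**(3/2))) = 1/(444 + (I*sqrt(35))*(I*sqrt(35) + 2*(-35*I*sqrt(35)) + 6*(35**(3/4)*I**(3/2)))) = 1/(444 + (I*sqrt(35))*(I*sqrt(35) - 70*I*sqrt(35) + 6*35**(3/4)*I**(3/2))) = 1/(444 + (I*sqrt(35))*(-69*I*sqrt(35) + 6*35**(3/4)*I**(3/2))) = 1/(444 + I*sqrt(35)*(-69*I*sqrt(35) + 6*35**(3/4)*I**(3/2)))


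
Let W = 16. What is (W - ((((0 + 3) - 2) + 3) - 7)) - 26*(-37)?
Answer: 981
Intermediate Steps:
(W - ((((0 + 3) - 2) + 3) - 7)) - 26*(-37) = (16 - ((((0 + 3) - 2) + 3) - 7)) - 26*(-37) = (16 - (((3 - 2) + 3) - 7)) + 962 = (16 - ((1 + 3) - 7)) + 962 = (16 - (4 - 7)) + 962 = (16 - 1*(-3)) + 962 = (16 + 3) + 962 = 19 + 962 = 981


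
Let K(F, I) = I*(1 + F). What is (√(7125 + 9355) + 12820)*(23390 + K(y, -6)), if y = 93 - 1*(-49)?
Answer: 288860240 + 90128*√1030 ≈ 2.9175e+8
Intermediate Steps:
y = 142 (y = 93 + 49 = 142)
(√(7125 + 9355) + 12820)*(23390 + K(y, -6)) = (√(7125 + 9355) + 12820)*(23390 - 6*(1 + 142)) = (√16480 + 12820)*(23390 - 6*143) = (4*√1030 + 12820)*(23390 - 858) = (12820 + 4*√1030)*22532 = 288860240 + 90128*√1030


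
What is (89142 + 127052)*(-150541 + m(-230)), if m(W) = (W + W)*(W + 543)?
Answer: -63673673074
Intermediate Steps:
m(W) = 2*W*(543 + W) (m(W) = (2*W)*(543 + W) = 2*W*(543 + W))
(89142 + 127052)*(-150541 + m(-230)) = (89142 + 127052)*(-150541 + 2*(-230)*(543 - 230)) = 216194*(-150541 + 2*(-230)*313) = 216194*(-150541 - 143980) = 216194*(-294521) = -63673673074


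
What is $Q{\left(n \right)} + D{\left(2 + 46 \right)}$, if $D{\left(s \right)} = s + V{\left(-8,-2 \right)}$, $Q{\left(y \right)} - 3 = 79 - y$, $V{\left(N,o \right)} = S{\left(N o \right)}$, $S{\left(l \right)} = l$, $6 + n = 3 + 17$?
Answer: $132$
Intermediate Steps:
$n = 14$ ($n = -6 + \left(3 + 17\right) = -6 + 20 = 14$)
$V{\left(N,o \right)} = N o$
$Q{\left(y \right)} = 82 - y$ ($Q{\left(y \right)} = 3 - \left(-79 + y\right) = 82 - y$)
$D{\left(s \right)} = 16 + s$ ($D{\left(s \right)} = s - -16 = s + 16 = 16 + s$)
$Q{\left(n \right)} + D{\left(2 + 46 \right)} = \left(82 - 14\right) + \left(16 + \left(2 + 46\right)\right) = \left(82 - 14\right) + \left(16 + 48\right) = 68 + 64 = 132$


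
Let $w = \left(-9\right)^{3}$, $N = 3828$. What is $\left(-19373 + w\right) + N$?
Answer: $-16274$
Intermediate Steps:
$w = -729$
$\left(-19373 + w\right) + N = \left(-19373 - 729\right) + 3828 = -20102 + 3828 = -16274$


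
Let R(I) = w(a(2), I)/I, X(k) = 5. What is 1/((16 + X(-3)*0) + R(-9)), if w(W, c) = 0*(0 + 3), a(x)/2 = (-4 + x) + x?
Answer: 1/16 ≈ 0.062500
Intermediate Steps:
a(x) = -8 + 4*x (a(x) = 2*((-4 + x) + x) = 2*(-4 + 2*x) = -8 + 4*x)
w(W, c) = 0 (w(W, c) = 0*3 = 0)
R(I) = 0 (R(I) = 0/I = 0)
1/((16 + X(-3)*0) + R(-9)) = 1/((16 + 5*0) + 0) = 1/((16 + 0) + 0) = 1/(16 + 0) = 1/16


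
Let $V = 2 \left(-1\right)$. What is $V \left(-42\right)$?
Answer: $84$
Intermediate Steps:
$V = -2$
$V \left(-42\right) = \left(-2\right) \left(-42\right) = 84$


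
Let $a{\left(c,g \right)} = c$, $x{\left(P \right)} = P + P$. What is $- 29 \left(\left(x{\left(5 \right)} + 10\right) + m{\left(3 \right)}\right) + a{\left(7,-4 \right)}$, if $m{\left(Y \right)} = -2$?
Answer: $-515$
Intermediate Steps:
$x{\left(P \right)} = 2 P$
$- 29 \left(\left(x{\left(5 \right)} + 10\right) + m{\left(3 \right)}\right) + a{\left(7,-4 \right)} = - 29 \left(\left(2 \cdot 5 + 10\right) - 2\right) + 7 = - 29 \left(\left(10 + 10\right) - 2\right) + 7 = - 29 \left(20 - 2\right) + 7 = \left(-29\right) 18 + 7 = -522 + 7 = -515$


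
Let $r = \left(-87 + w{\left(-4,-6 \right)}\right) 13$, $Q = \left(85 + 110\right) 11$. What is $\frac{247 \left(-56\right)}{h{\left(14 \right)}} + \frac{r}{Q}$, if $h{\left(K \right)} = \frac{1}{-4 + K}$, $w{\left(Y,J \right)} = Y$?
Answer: $- \frac{22822891}{165} \approx -1.3832 \cdot 10^{5}$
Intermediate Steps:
$Q = 2145$ ($Q = 195 \cdot 11 = 2145$)
$r = -1183$ ($r = \left(-87 - 4\right) 13 = \left(-91\right) 13 = -1183$)
$\frac{247 \left(-56\right)}{h{\left(14 \right)}} + \frac{r}{Q} = \frac{247 \left(-56\right)}{\frac{1}{-4 + 14}} - \frac{1183}{2145} = - \frac{13832}{\frac{1}{10}} - \frac{91}{165} = - 13832 \frac{1}{\frac{1}{10}} - \frac{91}{165} = \left(-13832\right) 10 - \frac{91}{165} = -138320 - \frac{91}{165} = - \frac{22822891}{165}$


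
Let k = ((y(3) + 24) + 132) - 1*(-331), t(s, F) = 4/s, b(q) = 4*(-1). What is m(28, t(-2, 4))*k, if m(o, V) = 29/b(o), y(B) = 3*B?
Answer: -3596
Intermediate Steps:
b(q) = -4
m(o, V) = -29/4 (m(o, V) = 29/(-4) = 29*(-1/4) = -29/4)
k = 496 (k = ((3*3 + 24) + 132) - 1*(-331) = ((9 + 24) + 132) + 331 = (33 + 132) + 331 = 165 + 331 = 496)
m(28, t(-2, 4))*k = -29/4*496 = -3596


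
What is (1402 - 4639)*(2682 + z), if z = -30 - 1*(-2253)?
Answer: -15877485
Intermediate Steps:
z = 2223 (z = -30 + 2253 = 2223)
(1402 - 4639)*(2682 + z) = (1402 - 4639)*(2682 + 2223) = -3237*4905 = -15877485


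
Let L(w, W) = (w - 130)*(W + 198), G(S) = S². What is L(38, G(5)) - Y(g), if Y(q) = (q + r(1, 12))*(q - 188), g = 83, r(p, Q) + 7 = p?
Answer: -12431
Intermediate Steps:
r(p, Q) = -7 + p
L(w, W) = (-130 + w)*(198 + W)
Y(q) = (-188 + q)*(-6 + q) (Y(q) = (q + (-7 + 1))*(q - 188) = (q - 6)*(-188 + q) = (-6 + q)*(-188 + q) = (-188 + q)*(-6 + q))
L(38, G(5)) - Y(g) = (-25740 - 130*5² + 198*38 + 5²*38) - (1128 + 83² - 194*83) = (-25740 - 130*25 + 7524 + 25*38) - (1128 + 6889 - 16102) = (-25740 - 3250 + 7524 + 950) - 1*(-8085) = -20516 + 8085 = -12431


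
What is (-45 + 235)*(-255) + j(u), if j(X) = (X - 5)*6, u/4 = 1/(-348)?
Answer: -1405922/29 ≈ -48480.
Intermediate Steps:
u = -1/87 (u = 4/(-348) = 4*(-1/348) = -1/87 ≈ -0.011494)
j(X) = -30 + 6*X (j(X) = (-5 + X)*6 = -30 + 6*X)
(-45 + 235)*(-255) + j(u) = (-45 + 235)*(-255) + (-30 + 6*(-1/87)) = 190*(-255) + (-30 - 2/29) = -48450 - 872/29 = -1405922/29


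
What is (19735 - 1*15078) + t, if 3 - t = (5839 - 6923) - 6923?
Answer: 12667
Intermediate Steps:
t = 8010 (t = 3 - ((5839 - 6923) - 6923) = 3 - (-1084 - 6923) = 3 - 1*(-8007) = 3 + 8007 = 8010)
(19735 - 1*15078) + t = (19735 - 1*15078) + 8010 = (19735 - 15078) + 8010 = 4657 + 8010 = 12667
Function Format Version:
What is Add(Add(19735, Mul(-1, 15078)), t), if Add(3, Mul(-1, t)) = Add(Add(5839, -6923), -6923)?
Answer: 12667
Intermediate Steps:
t = 8010 (t = Add(3, Mul(-1, Add(Add(5839, -6923), -6923))) = Add(3, Mul(-1, Add(-1084, -6923))) = Add(3, Mul(-1, -8007)) = Add(3, 8007) = 8010)
Add(Add(19735, Mul(-1, 15078)), t) = Add(Add(19735, Mul(-1, 15078)), 8010) = Add(Add(19735, -15078), 8010) = Add(4657, 8010) = 12667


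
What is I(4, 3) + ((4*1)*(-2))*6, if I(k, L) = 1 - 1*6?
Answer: -53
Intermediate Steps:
I(k, L) = -5 (I(k, L) = 1 - 6 = -5)
I(4, 3) + ((4*1)*(-2))*6 = -5 + ((4*1)*(-2))*6 = -5 + (4*(-2))*6 = -5 - 8*6 = -5 - 48 = -53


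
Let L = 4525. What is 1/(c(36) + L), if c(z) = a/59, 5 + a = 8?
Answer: 59/266978 ≈ 0.00022099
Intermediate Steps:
a = 3 (a = -5 + 8 = 3)
c(z) = 3/59
1/(c(36) + L) = 1/(3/59 + 4525) = 1/(266978/59) = 59/266978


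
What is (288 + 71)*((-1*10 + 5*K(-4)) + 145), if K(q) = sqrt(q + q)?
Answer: 48465 + 3590*I*sqrt(2) ≈ 48465.0 + 5077.0*I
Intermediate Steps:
K(q) = sqrt(2)*sqrt(q) (K(q) = sqrt(2*q) = sqrt(2)*sqrt(q))
(288 + 71)*((-1*10 + 5*K(-4)) + 145) = (288 + 71)*((-1*10 + 5*(sqrt(2)*sqrt(-4))) + 145) = 359*((-10 + 5*(sqrt(2)*(2*I))) + 145) = 359*((-10 + 5*(2*I*sqrt(2))) + 145) = 359*((-10 + 10*I*sqrt(2)) + 145) = 359*(135 + 10*I*sqrt(2)) = 48465 + 3590*I*sqrt(2)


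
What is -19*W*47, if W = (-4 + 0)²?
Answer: -14288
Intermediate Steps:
W = 16 (W = (-4)² = 16)
-19*W*47 = -19*16*47 = -304*47 = -14288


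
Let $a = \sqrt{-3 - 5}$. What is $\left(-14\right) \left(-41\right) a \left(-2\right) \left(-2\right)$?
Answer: $4592 i \sqrt{2} \approx 6494.1 i$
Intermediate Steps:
$a = 2 i \sqrt{2}$ ($a = \sqrt{-8} = 2 i \sqrt{2} \approx 2.8284 i$)
$\left(-14\right) \left(-41\right) a \left(-2\right) \left(-2\right) = \left(-14\right) \left(-41\right) 2 i \sqrt{2} \left(-2\right) \left(-2\right) = 574 - 4 i \sqrt{2} \left(-2\right) = 574 \cdot 8 i \sqrt{2} = 4592 i \sqrt{2}$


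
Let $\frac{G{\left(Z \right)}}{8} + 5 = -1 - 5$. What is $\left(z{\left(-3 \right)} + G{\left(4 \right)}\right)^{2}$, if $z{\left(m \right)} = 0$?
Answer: $7744$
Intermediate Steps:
$G{\left(Z \right)} = -88$ ($G{\left(Z \right)} = -40 + 8 \left(-1 - 5\right) = -40 + 8 \left(-6\right) = -40 - 48 = -88$)
$\left(z{\left(-3 \right)} + G{\left(4 \right)}\right)^{2} = \left(0 - 88\right)^{2} = \left(-88\right)^{2} = 7744$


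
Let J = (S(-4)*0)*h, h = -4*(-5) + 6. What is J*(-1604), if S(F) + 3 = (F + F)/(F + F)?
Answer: 0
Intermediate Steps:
h = 26 (h = 20 + 6 = 26)
S(F) = -2 (S(F) = -3 + (F + F)/(F + F) = -3 + (2*F)/((2*F)) = -3 + (2*F)*(1/(2*F)) = -3 + 1 = -2)
J = 0 (J = -2*0*26 = 0*26 = 0)
J*(-1604) = 0*(-1604) = 0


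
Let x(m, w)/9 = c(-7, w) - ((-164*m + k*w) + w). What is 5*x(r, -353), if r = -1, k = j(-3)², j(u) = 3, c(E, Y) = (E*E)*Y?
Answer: -626895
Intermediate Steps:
c(E, Y) = Y*E² (c(E, Y) = E²*Y = Y*E²)
k = 9 (k = 3² = 9)
x(m, w) = 351*w + 1476*m (x(m, w) = 9*(w*(-7)² - ((-164*m + 9*w) + w)) = 9*(w*49 - (-164*m + 10*w)) = 9*(49*w + (-10*w + 164*m)) = 9*(39*w + 164*m) = 351*w + 1476*m)
5*x(r, -353) = 5*(351*(-353) + 1476*(-1)) = 5*(-123903 - 1476) = 5*(-125379) = -626895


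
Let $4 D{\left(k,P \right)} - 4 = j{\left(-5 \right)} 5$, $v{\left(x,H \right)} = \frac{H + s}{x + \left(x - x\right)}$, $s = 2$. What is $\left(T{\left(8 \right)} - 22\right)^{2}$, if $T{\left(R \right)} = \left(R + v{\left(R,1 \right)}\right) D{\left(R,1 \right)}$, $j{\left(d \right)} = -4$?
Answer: $\frac{12321}{4} \approx 3080.3$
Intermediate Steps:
$v{\left(x,H \right)} = \frac{2 + H}{x}$ ($v{\left(x,H \right)} = \frac{H + 2}{x + \left(x - x\right)} = \frac{2 + H}{x + 0} = \frac{2 + H}{x}$)
$D{\left(k,P \right)} = -4$ ($D{\left(k,P \right)} = 1 + \frac{\left(-4\right) 5}{4} = 1 + \frac{1}{4} \left(-20\right) = 1 - 5 = -4$)
$T{\left(R \right)} = - \frac{12}{R} - 4 R$ ($T{\left(R \right)} = \left(R + \frac{2 + 1}{R}\right) \left(-4\right) = \left(R + \frac{1}{R} 3\right) \left(-4\right) = \left(R + \frac{3}{R}\right) \left(-4\right) = - \frac{12}{R} - 4 R$)
$\left(T{\left(8 \right)} - 22\right)^{2} = \left(\left(- \frac{12}{8} - 32\right) - 22\right)^{2} = \left(\left(\left(-12\right) \frac{1}{8} - 32\right) - 22\right)^{2} = \left(\left(- \frac{3}{2} - 32\right) - 22\right)^{2} = \left(- \frac{67}{2} - 22\right)^{2} = \left(- \frac{111}{2}\right)^{2} = \frac{12321}{4}$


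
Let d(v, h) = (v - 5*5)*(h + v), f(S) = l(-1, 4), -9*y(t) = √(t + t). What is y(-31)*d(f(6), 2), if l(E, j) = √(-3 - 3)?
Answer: -46*√93/9 + 56*I*√62/9 ≈ -49.29 + 48.994*I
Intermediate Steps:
y(t) = -√2*√t/9 (y(t) = -√(t + t)/9 = -√2*√t/9)
l(E, j) = I*√6 (l(E, j) = √(-6) = I*√6)
f(S) = I*√6
d(v, h) = (-25 + v)*(h + v) (d(v, h) = (v - 25)*(h + v) = (-25 + v)*(h + v))
y(-31)*d(f(6), 2) = (-√2*√(-31)/9)*((I*√6)² - 25*2 - 25*I*√6 + 2*(I*√6)) = (-√2*I*√31/9)*(-6 - 50 - 25*I*√6 + 2*I*√6) = (-I*√62/9)*(-56 - 23*I*√6) = -I*√62*(-56 - 23*I*√6)/9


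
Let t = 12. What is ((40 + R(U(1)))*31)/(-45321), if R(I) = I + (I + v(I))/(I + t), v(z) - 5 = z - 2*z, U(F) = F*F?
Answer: -16678/589173 ≈ -0.028307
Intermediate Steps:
U(F) = F²
v(z) = 5 - z (v(z) = 5 + (z - 2*z) = 5 - z)
R(I) = I + 5/(12 + I) (R(I) = I + (I + (5 - I))/(I + 12) = I + 5/(12 + I))
((40 + R(U(1)))*31)/(-45321) = ((40 + (5 + (1²)² + 12*1²)/(12 + 1²))*31)/(-45321) = ((40 + (5 + 1² + 12*1)/(12 + 1))*31)*(-1/45321) = ((40 + (5 + 1 + 12)/13)*31)*(-1/45321) = ((40 + (1/13)*18)*31)*(-1/45321) = ((40 + 18/13)*31)*(-1/45321) = ((538/13)*31)*(-1/45321) = (16678/13)*(-1/45321) = -16678/589173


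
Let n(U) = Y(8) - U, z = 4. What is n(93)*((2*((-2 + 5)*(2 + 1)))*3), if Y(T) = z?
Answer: -4806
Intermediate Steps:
Y(T) = 4
n(U) = 4 - U
n(93)*((2*((-2 + 5)*(2 + 1)))*3) = (4 - 1*93)*((2*((-2 + 5)*(2 + 1)))*3) = (4 - 93)*((2*(3*3))*3) = -89*2*9*3 = -1602*3 = -89*54 = -4806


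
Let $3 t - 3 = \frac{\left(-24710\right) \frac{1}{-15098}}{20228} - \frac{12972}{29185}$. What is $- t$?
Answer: $- \frac{876097853227}{1028442393420} \approx -0.85187$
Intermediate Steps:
$t = \frac{876097853227}{1028442393420}$ ($t = 1 + \frac{\frac{\left(-24710\right) \frac{1}{-15098}}{20228} - \frac{12972}{29185}}{3} = 1 + \frac{\left(-24710\right) \left(- \frac{1}{15098}\right) \frac{1}{20228} - \frac{12972}{29185}}{3} = 1 + \frac{\frac{12355}{7549} \cdot \frac{1}{20228} - \frac{12972}{29185}}{3} = 1 + \frac{\frac{12355}{152701172} - \frac{12972}{29185}}{3} = 1 + \frac{1}{3} \left(- \frac{152344540193}{342814131140}\right) = 1 - \frac{152344540193}{1028442393420} = \frac{876097853227}{1028442393420} \approx 0.85187$)
$- t = \left(-1\right) \frac{876097853227}{1028442393420} = - \frac{876097853227}{1028442393420}$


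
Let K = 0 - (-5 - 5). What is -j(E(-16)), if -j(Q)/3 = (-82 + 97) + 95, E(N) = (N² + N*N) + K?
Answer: 330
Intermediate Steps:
K = 10 (K = 0 - 1*(-10) = 0 + 10 = 10)
E(N) = 10 + 2*N² (E(N) = (N² + N*N) + 10 = (N² + N²) + 10 = 2*N² + 10 = 10 + 2*N²)
j(Q) = -330 (j(Q) = -3*((-82 + 97) + 95) = -3*(15 + 95) = -3*110 = -330)
-j(E(-16)) = -1*(-330) = 330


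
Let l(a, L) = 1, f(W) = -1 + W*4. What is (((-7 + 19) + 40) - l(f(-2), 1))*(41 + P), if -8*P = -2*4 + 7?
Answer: 16779/8 ≈ 2097.4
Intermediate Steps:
f(W) = -1 + 4*W
P = ⅛ (P = -(-2*4 + 7)/8 = -(-8 + 7)/8 = -⅛*(-1) = ⅛ ≈ 0.12500)
(((-7 + 19) + 40) - l(f(-2), 1))*(41 + P) = (((-7 + 19) + 40) - 1*1)*(41 + ⅛) = ((12 + 40) - 1)*(329/8) = (52 - 1)*(329/8) = 51*(329/8) = 16779/8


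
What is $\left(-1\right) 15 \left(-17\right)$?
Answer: $255$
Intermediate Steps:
$\left(-1\right) 15 \left(-17\right) = \left(-15\right) \left(-17\right) = 255$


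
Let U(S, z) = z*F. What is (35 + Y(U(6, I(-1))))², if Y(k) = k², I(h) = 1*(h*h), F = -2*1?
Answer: 1521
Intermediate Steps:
F = -2
I(h) = h² (I(h) = 1*h² = h²)
U(S, z) = -2*z (U(S, z) = z*(-2) = -2*z)
(35 + Y(U(6, I(-1))))² = (35 + (-2*(-1)²)²)² = (35 + (-2*1)²)² = (35 + (-2)²)² = (35 + 4)² = 39² = 1521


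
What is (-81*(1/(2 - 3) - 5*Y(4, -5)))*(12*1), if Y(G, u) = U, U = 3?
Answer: 15552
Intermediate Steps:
Y(G, u) = 3
(-81*(1/(2 - 3) - 5*Y(4, -5)))*(12*1) = (-81*(1/(2 - 3) - 5*3))*(12*1) = -81*(1/(-1) - 15)*12 = -81*(-1 - 15)*12 = -81*(-16)*12 = 1296*12 = 15552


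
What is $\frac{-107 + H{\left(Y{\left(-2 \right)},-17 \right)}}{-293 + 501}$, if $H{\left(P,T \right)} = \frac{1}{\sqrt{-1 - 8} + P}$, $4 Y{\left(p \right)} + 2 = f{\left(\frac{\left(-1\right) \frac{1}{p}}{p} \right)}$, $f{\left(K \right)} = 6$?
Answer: $- \frac{1069}{2080} - \frac{3 i}{2080} \approx -0.51394 - 0.0014423 i$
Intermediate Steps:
$Y{\left(p \right)} = 1$ ($Y{\left(p \right)} = - \frac{1}{2} + \frac{1}{4} \cdot 6 = - \frac{1}{2} + \frac{3}{2} = 1$)
$H{\left(P,T \right)} = \frac{1}{P + 3 i}$ ($H{\left(P,T \right)} = \frac{1}{\sqrt{-9} + P} = \frac{1}{3 i + P} = \frac{1}{P + 3 i}$)
$\frac{-107 + H{\left(Y{\left(-2 \right)},-17 \right)}}{-293 + 501} = \frac{-107 + \frac{1}{1 + 3 i}}{-293 + 501} = \frac{-107 + \frac{1 - 3 i}{10}}{208} = \left(-107 + \frac{1 - 3 i}{10}\right) \frac{1}{208} = - \frac{107}{208} + \frac{1 - 3 i}{2080}$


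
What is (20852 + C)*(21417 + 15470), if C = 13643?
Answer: 1272417065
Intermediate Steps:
(20852 + C)*(21417 + 15470) = (20852 + 13643)*(21417 + 15470) = 34495*36887 = 1272417065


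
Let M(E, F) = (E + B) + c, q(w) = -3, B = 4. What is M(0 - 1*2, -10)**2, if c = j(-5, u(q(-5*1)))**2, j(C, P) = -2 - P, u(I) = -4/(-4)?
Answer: 121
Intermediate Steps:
u(I) = 1 (u(I) = -4*(-1/4) = 1)
c = 9 (c = (-2 - 1*1)**2 = (-2 - 1)**2 = (-3)**2 = 9)
M(E, F) = 13 + E (M(E, F) = (E + 4) + 9 = (4 + E) + 9 = 13 + E)
M(0 - 1*2, -10)**2 = (13 + (0 - 1*2))**2 = (13 + (0 - 2))**2 = (13 - 2)**2 = 11**2 = 121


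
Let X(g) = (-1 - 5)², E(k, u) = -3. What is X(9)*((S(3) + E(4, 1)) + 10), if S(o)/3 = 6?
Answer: 900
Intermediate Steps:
X(g) = 36 (X(g) = (-6)² = 36)
S(o) = 18 (S(o) = 3*6 = 18)
X(9)*((S(3) + E(4, 1)) + 10) = 36*((18 - 3) + 10) = 36*(15 + 10) = 36*25 = 900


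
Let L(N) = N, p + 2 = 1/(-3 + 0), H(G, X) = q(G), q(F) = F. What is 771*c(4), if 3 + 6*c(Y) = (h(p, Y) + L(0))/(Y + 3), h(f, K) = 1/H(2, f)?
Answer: -10537/28 ≈ -376.32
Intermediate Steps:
H(G, X) = G
p = -7/3 (p = -2 + 1/(-3 + 0) = -2 + 1/(-3) = -2 - 1/3 = -7/3 ≈ -2.3333)
h(f, K) = 1/2
c(Y) = -1/2 + 1/(12*(3 + Y)) (c(Y) = -1/2 + ((1/2 + 0)/(Y + 3))/6 = -1/2 + (1/(2*(3 + Y)))/6 = -1/2 + 1/(12*(3 + Y)))
771*c(4) = 771*((-17 - 6*4)/(12*(3 + 4))) = 771*((1/12)*(-17 - 24)/7) = 771*((1/12)*(1/7)*(-41)) = 771*(-41/84) = -10537/28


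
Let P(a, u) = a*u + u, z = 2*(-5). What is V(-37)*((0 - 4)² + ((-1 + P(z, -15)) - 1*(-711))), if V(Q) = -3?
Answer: -2583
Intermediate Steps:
z = -10
P(a, u) = u + a*u
V(-37)*((0 - 4)² + ((-1 + P(z, -15)) - 1*(-711))) = -3*((0 - 4)² + ((-1 - 15*(1 - 10)) - 1*(-711))) = -3*((-4)² + ((-1 - 15*(-9)) + 711)) = -3*(16 + ((-1 + 135) + 711)) = -3*(16 + (134 + 711)) = -3*(16 + 845) = -3*861 = -2583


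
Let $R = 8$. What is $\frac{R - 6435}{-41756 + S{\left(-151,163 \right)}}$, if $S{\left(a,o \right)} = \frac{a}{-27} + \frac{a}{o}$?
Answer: $\frac{28285227}{183747620} \approx 0.15394$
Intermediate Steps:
$S{\left(a,o \right)} = - \frac{a}{27} + \frac{a}{o}$ ($S{\left(a,o \right)} = a \left(- \frac{1}{27}\right) + \frac{a}{o} = - \frac{a}{27} + \frac{a}{o}$)
$\frac{R - 6435}{-41756 + S{\left(-151,163 \right)}} = \frac{8 - 6435}{-41756 - \left(- \frac{151}{27} + \frac{151}{163}\right)} = - \frac{6427}{-41756 + \left(\frac{151}{27} - \frac{151}{163}\right)} = - \frac{6427}{-41756 + \frac{20536}{4401}} = - \frac{6427}{- \frac{183747620}{4401}} = \left(-6427\right) \left(- \frac{4401}{183747620}\right) = \frac{28285227}{183747620}$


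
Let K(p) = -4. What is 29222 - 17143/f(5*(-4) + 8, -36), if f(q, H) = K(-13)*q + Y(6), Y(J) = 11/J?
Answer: 8634520/299 ≈ 28878.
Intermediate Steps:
f(q, H) = 11/6 - 4*q (f(q, H) = -4*q + 11/6 = 11/6 - 4*q)
29222 - 17143/f(5*(-4) + 8, -36) = 29222 - 17143/(11/6 - 4*(5*(-4) + 8)) = 29222 - 17143/(11/6 - 4*(-20 + 8)) = 29222 - 17143/(11/6 - 4*(-12)) = 29222 - 17143/(11/6 + 48) = 29222 - 17143/299/6 = 29222 - 17143*6/299 = 29222 - 102858/299 = 8634520/299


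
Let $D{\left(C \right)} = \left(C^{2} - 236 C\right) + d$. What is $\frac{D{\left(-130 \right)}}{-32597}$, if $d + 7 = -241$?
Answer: $- \frac{47332}{32597} \approx -1.452$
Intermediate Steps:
$d = -248$ ($d = -7 - 241 = -248$)
$D{\left(C \right)} = -248 + C^{2} - 236 C$ ($D{\left(C \right)} = \left(C^{2} - 236 C\right) - 248 = -248 + C^{2} - 236 C$)
$\frac{D{\left(-130 \right)}}{-32597} = \frac{-248 + \left(-130\right)^{2} - -30680}{-32597} = \left(-248 + 16900 + 30680\right) \left(- \frac{1}{32597}\right) = 47332 \left(- \frac{1}{32597}\right) = - \frac{47332}{32597}$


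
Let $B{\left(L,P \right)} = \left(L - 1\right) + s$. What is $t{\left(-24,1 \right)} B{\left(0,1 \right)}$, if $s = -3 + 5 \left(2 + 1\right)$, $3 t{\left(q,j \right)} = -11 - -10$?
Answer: $- \frac{11}{3} \approx -3.6667$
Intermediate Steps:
$t{\left(q,j \right)} = - \frac{1}{3}$ ($t{\left(q,j \right)} = \frac{-11 - -10}{3} = \frac{-11 + 10}{3} = \frac{1}{3} \left(-1\right) = - \frac{1}{3}$)
$s = 12$ ($s = -3 + 5 \cdot 3 = -3 + 15 = 12$)
$B{\left(L,P \right)} = 11 + L$ ($B{\left(L,P \right)} = \left(L - 1\right) + 12 = \left(-1 + L\right) + 12 = 11 + L$)
$t{\left(-24,1 \right)} B{\left(0,1 \right)} = - \frac{11 + 0}{3} = \left(- \frac{1}{3}\right) 11 = - \frac{11}{3}$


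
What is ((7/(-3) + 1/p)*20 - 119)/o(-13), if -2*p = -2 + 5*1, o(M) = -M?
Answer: -179/13 ≈ -13.769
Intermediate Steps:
p = -3/2 (p = -(-2 + 5*1)/2 = -(-2 + 5)/2 = -½*3 = -3/2 ≈ -1.5000)
((7/(-3) + 1/p)*20 - 119)/o(-13) = ((7/(-3) + 1/(-3/2))*20 - 119)/((-1*(-13))) = ((7*(-⅓) + 1*(-⅔))*20 - 119)/13 = ((-7/3 - ⅔)*20 - 119)/13 = (-3*20 - 119)/13 = (-60 - 119)/13 = (1/13)*(-179) = -179/13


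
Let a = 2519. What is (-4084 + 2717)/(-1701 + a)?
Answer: -1367/818 ≈ -1.6711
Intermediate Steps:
(-4084 + 2717)/(-1701 + a) = (-4084 + 2717)/(-1701 + 2519) = -1367/818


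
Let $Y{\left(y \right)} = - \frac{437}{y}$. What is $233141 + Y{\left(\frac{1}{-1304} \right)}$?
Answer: $802989$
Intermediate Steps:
$233141 + Y{\left(\frac{1}{-1304} \right)} = 233141 - \frac{437}{\frac{1}{-1304}} = 233141 - \frac{437}{- \frac{1}{1304}} = 233141 - -569848 = 233141 + 569848 = 802989$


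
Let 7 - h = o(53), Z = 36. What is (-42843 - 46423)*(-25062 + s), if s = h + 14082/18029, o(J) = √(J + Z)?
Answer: 40321676525458/18029 + 89266*√89 ≈ 2.2373e+9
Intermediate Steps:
o(J) = √(36 + J) (o(J) = √(J + 36) = √(36 + J))
h = 7 - √89 (h = 7 - √(36 + 53) = 7 - √89 ≈ -2.4340)
s = 140285/18029 - √89 (s = (7 - √89) + 14082/18029 = 140285/18029 - √89 ≈ -1.6529)
(-42843 - 46423)*(-25062 + s) = (-42843 - 46423)*(-25062 + (140285/18029 - √89)) = -89266*(-451702513/18029 - √89) = 40321676525458/18029 + 89266*√89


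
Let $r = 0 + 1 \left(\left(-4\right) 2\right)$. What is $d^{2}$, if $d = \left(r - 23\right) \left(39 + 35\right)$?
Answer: $5262436$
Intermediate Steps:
$r = -8$ ($r = 0 + 1 \left(-8\right) = 0 - 8 = -8$)
$d = -2294$ ($d = \left(-8 - 23\right) \left(39 + 35\right) = \left(-31\right) 74 = -2294$)
$d^{2} = \left(-2294\right)^{2} = 5262436$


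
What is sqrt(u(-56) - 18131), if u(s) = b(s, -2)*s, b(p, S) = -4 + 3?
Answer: 5*I*sqrt(723) ≈ 134.44*I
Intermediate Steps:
b(p, S) = -1
u(s) = -s
sqrt(u(-56) - 18131) = sqrt(-1*(-56) - 18131) = sqrt(56 - 18131) = sqrt(-18075) = 5*I*sqrt(723)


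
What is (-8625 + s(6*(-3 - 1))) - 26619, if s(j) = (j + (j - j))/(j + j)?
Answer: -70487/2 ≈ -35244.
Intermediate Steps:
s(j) = ½ (s(j) = (j + 0)/((2*j)) = j*(1/(2*j)) = ½)
(-8625 + s(6*(-3 - 1))) - 26619 = (-8625 + ½) - 26619 = -17249/2 - 26619 = -70487/2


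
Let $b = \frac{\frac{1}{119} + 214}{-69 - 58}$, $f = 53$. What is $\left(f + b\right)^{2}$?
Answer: $\frac{601434372484}{228402769} \approx 2633.2$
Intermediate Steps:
$b = - \frac{25467}{15113}$ ($b = \frac{\frac{1}{119} + 214}{-127} = \frac{25467}{119} \left(- \frac{1}{127}\right) = - \frac{25467}{15113} \approx -1.6851$)
$\left(f + b\right)^{2} = \left(53 - \frac{25467}{15113}\right)^{2} = \left(\frac{775522}{15113}\right)^{2} = \frac{601434372484}{228402769}$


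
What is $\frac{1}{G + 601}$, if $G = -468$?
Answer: $\frac{1}{133} \approx 0.0075188$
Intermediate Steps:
$\frac{1}{G + 601} = \frac{1}{-468 + 601} = \frac{1}{133}$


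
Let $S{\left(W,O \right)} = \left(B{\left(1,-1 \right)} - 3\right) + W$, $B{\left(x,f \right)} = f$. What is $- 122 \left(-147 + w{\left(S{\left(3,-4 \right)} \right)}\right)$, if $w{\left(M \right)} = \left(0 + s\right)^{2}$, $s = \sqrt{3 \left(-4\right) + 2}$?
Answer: $19154$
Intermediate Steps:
$s = i \sqrt{10}$ ($s = \sqrt{-12 + 2} = \sqrt{-10} = i \sqrt{10} \approx 3.1623 i$)
$S{\left(W,O \right)} = -4 + W$ ($S{\left(W,O \right)} = \left(-1 - 3\right) + W = -4 + W$)
$w{\left(M \right)} = -10$ ($w{\left(M \right)} = \left(0 + i \sqrt{10}\right)^{2} = \left(i \sqrt{10}\right)^{2} = -10$)
$- 122 \left(-147 + w{\left(S{\left(3,-4 \right)} \right)}\right) = - 122 \left(-147 - 10\right) = \left(-122\right) \left(-157\right) = 19154$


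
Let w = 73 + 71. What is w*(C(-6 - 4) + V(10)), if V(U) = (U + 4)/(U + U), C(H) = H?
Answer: -6696/5 ≈ -1339.2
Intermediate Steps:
V(U) = (4 + U)/(2*U) (V(U) = (4 + U)/((2*U)) = (4 + U)*(1/(2*U)) = (4 + U)/(2*U))
w = 144
w*(C(-6 - 4) + V(10)) = 144*((-6 - 4) + (½)*(4 + 10)/10) = 144*(-10 + (½)*(⅒)*14) = 144*(-10 + 7/10) = 144*(-93/10) = -6696/5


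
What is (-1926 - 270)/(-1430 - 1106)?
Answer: 549/634 ≈ 0.86593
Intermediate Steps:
(-1926 - 270)/(-1430 - 1106) = -2196/(-2536) = -2196*(-1/2536) = 549/634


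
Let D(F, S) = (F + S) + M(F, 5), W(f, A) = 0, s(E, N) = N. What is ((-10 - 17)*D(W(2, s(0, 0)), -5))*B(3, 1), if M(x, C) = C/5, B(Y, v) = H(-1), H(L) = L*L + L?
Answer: 0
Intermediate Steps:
H(L) = L + L² (H(L) = L² + L = L + L²)
B(Y, v) = 0 (B(Y, v) = -(1 - 1) = -1*0 = 0)
M(x, C) = C/5 (M(x, C) = C*(⅕) = C/5)
D(F, S) = 1 + F + S (D(F, S) = (F + S) + (⅕)*5 = (F + S) + 1 = 1 + F + S)
((-10 - 17)*D(W(2, s(0, 0)), -5))*B(3, 1) = ((-10 - 17)*(1 + 0 - 5))*0 = -27*(-4)*0 = 108*0 = 0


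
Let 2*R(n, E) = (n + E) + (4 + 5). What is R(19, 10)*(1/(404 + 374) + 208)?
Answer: 3074675/778 ≈ 3952.0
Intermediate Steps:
R(n, E) = 9/2 + E/2 + n/2 (R(n, E) = ((n + E) + (4 + 5))/2 = ((E + n) + 9)/2 = (9 + E + n)/2 = 9/2 + E/2 + n/2)
R(19, 10)*(1/(404 + 374) + 208) = (9/2 + (½)*10 + (½)*19)*(1/(404 + 374) + 208) = (9/2 + 5 + 19/2)*(1/778 + 208) = 19*(1/778 + 208) = 19*(161825/778) = 3074675/778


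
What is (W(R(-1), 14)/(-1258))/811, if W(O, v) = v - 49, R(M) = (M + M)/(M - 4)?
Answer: 35/1020238 ≈ 3.4306e-5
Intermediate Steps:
R(M) = 2*M/(-4 + M) (R(M) = (2*M)/(-4 + M) = 2*M/(-4 + M))
W(O, v) = -49 + v
(W(R(-1), 14)/(-1258))/811 = ((-49 + 14)/(-1258))/811 = -35*(-1/1258)*(1/811) = (35/1258)*(1/811) = 35/1020238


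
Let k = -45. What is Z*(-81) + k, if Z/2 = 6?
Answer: -1017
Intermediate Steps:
Z = 12 (Z = 2*6 = 12)
Z*(-81) + k = 12*(-81) - 45 = -972 - 45 = -1017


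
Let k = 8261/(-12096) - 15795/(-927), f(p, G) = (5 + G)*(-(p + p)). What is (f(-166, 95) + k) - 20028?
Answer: 16431214333/1245888 ≈ 13188.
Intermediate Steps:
f(p, G) = -2*p*(5 + G) (f(p, G) = (5 + G)*(-2*p) = -2*p*(5 + G))
k = 20377597/1245888 (k = 8261*(-1/12096) - 15795*(-1/927) = -8261/12096 + 1755/103 = 20377597/1245888 ≈ 16.356)
(f(-166, 95) + k) - 20028 = (-2*(-166)*(5 + 95) + 20377597/1245888) - 20028 = (-2*(-166)*100 + 20377597/1245888) - 20028 = (33200 + 20377597/1245888) - 20028 = 41383859197/1245888 - 20028 = 16431214333/1245888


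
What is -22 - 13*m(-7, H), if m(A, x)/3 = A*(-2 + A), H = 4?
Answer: -2479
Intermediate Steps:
m(A, x) = 3*A*(-2 + A) (m(A, x) = 3*(A*(-2 + A)) = 3*A*(-2 + A))
-22 - 13*m(-7, H) = -22 - 39*(-7)*(-2 - 7) = -22 - 39*(-7)*(-9) = -22 - 13*189 = -22 - 2457 = -2479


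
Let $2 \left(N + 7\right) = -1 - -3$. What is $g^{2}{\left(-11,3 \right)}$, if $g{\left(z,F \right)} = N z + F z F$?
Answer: $1089$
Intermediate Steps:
$N = -6$ ($N = -7 + \frac{-1 - -3}{2} = -7 + \frac{-1 + 3}{2} = -7 + \frac{1}{2} \cdot 2 = -7 + 1 = -6$)
$g{\left(z,F \right)} = - 6 z + z F^{2}$ ($g{\left(z,F \right)} = - 6 z + F z F = - 6 z + z F^{2}$)
$g^{2}{\left(-11,3 \right)} = \left(- 11 \left(-6 + 3^{2}\right)\right)^{2} = \left(- 11 \left(-6 + 9\right)\right)^{2} = \left(\left(-11\right) 3\right)^{2} = \left(-33\right)^{2} = 1089$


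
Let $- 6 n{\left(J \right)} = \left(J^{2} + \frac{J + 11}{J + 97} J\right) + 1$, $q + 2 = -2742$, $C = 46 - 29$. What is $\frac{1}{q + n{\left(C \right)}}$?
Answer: $- \frac{171}{477608} \approx -0.00035803$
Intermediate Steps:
$C = 17$ ($C = 46 - 29 = 17$)
$q = -2744$ ($q = -2 - 2742 = -2744$)
$n{\left(J \right)} = - \frac{1}{6} - \frac{J^{2}}{6} - \frac{J \left(11 + J\right)}{6 \left(97 + J\right)}$ ($n{\left(J \right)} = - \frac{\left(J^{2} + \frac{J + 11}{J + 97} J\right) + 1}{6} = - \frac{\left(J^{2} + \frac{11 + J}{97 + J} J\right) + 1}{6} = - \frac{\left(J^{2} + \frac{J \left(11 + J\right)}{97 + J}\right) + 1}{6} = - \frac{1 + J^{2} + \frac{J \left(11 + J\right)}{97 + J}}{6} = - \frac{1}{6} - \frac{J^{2}}{6} - \frac{J \left(11 + J\right)}{6 \left(97 + J\right)}$)
$\frac{1}{q + n{\left(C \right)}} = \frac{1}{-2744 + \frac{-97 - 17^{3} - 98 \cdot 17^{2} - 204}{6 \left(97 + 17\right)}} = \frac{1}{-2744 + \frac{-97 - 4913 - 28322 - 204}{6 \cdot 114}} = \frac{1}{-2744 + \frac{1}{6} \cdot \frac{1}{114} \left(-97 - 4913 - 28322 - 204\right)} = \frac{1}{-2744 + \frac{1}{6} \cdot \frac{1}{114} \left(-33536\right)} = \frac{1}{-2744 - \frac{8384}{171}} = \frac{1}{- \frac{477608}{171}} = - \frac{171}{477608}$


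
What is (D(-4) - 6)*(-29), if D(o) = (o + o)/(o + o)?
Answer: 145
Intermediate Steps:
D(o) = 1 (D(o) = (2*o)/((2*o)) = (2*o)*(1/(2*o)) = 1)
(D(-4) - 6)*(-29) = (1 - 6)*(-29) = -5*(-29) = 145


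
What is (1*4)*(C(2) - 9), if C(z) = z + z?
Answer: -20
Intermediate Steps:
C(z) = 2*z
(1*4)*(C(2) - 9) = (1*4)*(2*2 - 9) = 4*(4 - 9) = 4*(-5) = -20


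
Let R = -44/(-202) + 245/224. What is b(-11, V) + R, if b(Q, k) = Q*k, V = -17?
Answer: 608623/3232 ≈ 188.31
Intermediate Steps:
R = 4239/3232 (R = -44*(-1/202) + 245*(1/224) = 22/101 + 35/32 = 4239/3232 ≈ 1.3116)
b(-11, V) + R = -11*(-17) + 4239/3232 = 187 + 4239/3232 = 608623/3232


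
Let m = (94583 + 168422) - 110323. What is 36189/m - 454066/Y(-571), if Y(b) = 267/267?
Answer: -23109222941/50894 ≈ -4.5407e+5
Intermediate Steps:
Y(b) = 1 (Y(b) = 267*(1/267) = 1)
m = 152682 (m = 263005 - 110323 = 152682)
36189/m - 454066/Y(-571) = 36189/152682 - 454066/1 = 36189*(1/152682) - 454066*1 = 12063/50894 - 454066 = -23109222941/50894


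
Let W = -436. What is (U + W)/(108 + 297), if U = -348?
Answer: -784/405 ≈ -1.9358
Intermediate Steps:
(U + W)/(108 + 297) = (-348 - 436)/(108 + 297) = -784/405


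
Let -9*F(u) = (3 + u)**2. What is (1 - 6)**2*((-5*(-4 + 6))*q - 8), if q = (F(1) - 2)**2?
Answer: -305200/81 ≈ -3767.9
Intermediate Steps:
F(u) = -(3 + u)**2/9
q = 1156/81 (q = (-(3 + 1)**2/9 - 2)**2 = (-1/9*4**2 - 2)**2 = (-1/9*16 - 2)**2 = (-16/9 - 2)**2 = (-34/9)**2 = 1156/81 ≈ 14.272)
(1 - 6)**2*((-5*(-4 + 6))*q - 8) = (1 - 6)**2*(-5*(-4 + 6)*(1156/81) - 8) = (-5)**2*(-5*2*(1156/81) - 8) = 25*(-10*1156/81 - 8) = 25*(-11560/81 - 8) = 25*(-12208/81) = -305200/81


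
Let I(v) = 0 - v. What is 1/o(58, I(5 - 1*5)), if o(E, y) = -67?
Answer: -1/67 ≈ -0.014925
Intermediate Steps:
I(v) = -v
1/o(58, I(5 - 1*5)) = 1/(-67) = -1/67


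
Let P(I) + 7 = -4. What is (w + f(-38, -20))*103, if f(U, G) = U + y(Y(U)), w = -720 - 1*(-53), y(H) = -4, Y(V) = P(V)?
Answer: -73027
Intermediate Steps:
P(I) = -11 (P(I) = -7 - 4 = -11)
Y(V) = -11
w = -667 (w = -720 + 53 = -667)
f(U, G) = -4 + U (f(U, G) = U - 4 = -4 + U)
(w + f(-38, -20))*103 = (-667 + (-4 - 38))*103 = (-667 - 42)*103 = -709*103 = -73027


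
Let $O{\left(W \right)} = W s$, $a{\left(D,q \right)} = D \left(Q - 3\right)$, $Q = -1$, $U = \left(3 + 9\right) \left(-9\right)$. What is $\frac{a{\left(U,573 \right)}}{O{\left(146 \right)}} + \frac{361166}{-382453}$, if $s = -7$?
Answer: $- \frac{267165674}{195433483} \approx -1.367$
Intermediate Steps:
$U = -108$ ($U = 12 \left(-9\right) = -108$)
$a{\left(D,q \right)} = - 4 D$ ($a{\left(D,q \right)} = D \left(-1 - 3\right) = D \left(-4\right) = - 4 D$)
$O{\left(W \right)} = - 7 W$ ($O{\left(W \right)} = W \left(-7\right) = - 7 W$)
$\frac{a{\left(U,573 \right)}}{O{\left(146 \right)}} + \frac{361166}{-382453} = \frac{\left(-4\right) \left(-108\right)}{\left(-7\right) 146} + \frac{361166}{-382453} = \frac{432}{-1022} + 361166 \left(- \frac{1}{382453}\right) = 432 \left(- \frac{1}{1022}\right) - \frac{361166}{382453} = - \frac{216}{511} - \frac{361166}{382453} = - \frac{267165674}{195433483}$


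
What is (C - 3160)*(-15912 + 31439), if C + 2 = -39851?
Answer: -667862851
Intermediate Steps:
C = -39853 (C = -2 - 39851 = -39853)
(C - 3160)*(-15912 + 31439) = (-39853 - 3160)*(-15912 + 31439) = -43013*15527 = -667862851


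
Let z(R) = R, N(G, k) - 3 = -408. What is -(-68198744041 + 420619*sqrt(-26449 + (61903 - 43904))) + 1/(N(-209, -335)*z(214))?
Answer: 5910785146033469/86670 - 27340235*I*sqrt(2) ≈ 6.8199e+10 - 3.8665e+7*I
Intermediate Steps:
N(G, k) = -405 (N(G, k) = 3 - 408 = -405)
-(-68198744041 + 420619*sqrt(-26449 + (61903 - 43904))) + 1/(N(-209, -335)*z(214)) = -(-68198744041 + 420619*sqrt(-26449 + (61903 - 43904))) + 1/(-405*214) = -(-68198744041 + 420619*sqrt(-26449 + 17999)) - 1/405*1/214 = -(-68198744041 + 27340235*I*sqrt(2)) - 1/86670 = -420619*(-162139 + 65*I*sqrt(2)) - 1/86670 = (68198744041 - 27340235*I*sqrt(2)) - 1/86670 = 5910785146033469/86670 - 27340235*I*sqrt(2)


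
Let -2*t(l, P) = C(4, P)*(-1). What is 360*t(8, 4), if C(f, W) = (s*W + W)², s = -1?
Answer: 0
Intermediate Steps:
C(f, W) = 0 (C(f, W) = (-W + W)² = 0² = 0)
t(l, P) = 0 (t(l, P) = -0*(-1) = -½*0 = 0)
360*t(8, 4) = 360*0 = 0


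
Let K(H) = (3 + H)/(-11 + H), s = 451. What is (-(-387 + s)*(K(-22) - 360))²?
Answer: 576238882816/1089 ≈ 5.2914e+8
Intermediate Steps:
K(H) = (3 + H)/(-11 + H)
(-(-387 + s)*(K(-22) - 360))² = (-(-387 + 451)*((3 - 22)/(-11 - 22) - 360))² = (-64*(-19/(-33) - 360))² = (-64*(-1/33*(-19) - 360))² = (-64*(19/33 - 360))² = (-64*(-11861)/33)² = (-1*(-759104/33))² = (759104/33)² = 576238882816/1089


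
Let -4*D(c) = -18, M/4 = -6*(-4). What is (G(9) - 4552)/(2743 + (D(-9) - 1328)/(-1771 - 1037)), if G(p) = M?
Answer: -25024896/15407335 ≈ -1.6242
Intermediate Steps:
M = 96 (M = 4*(-6*(-4)) = 4*24 = 96)
D(c) = 9/2 (D(c) = -1/4*(-18) = 9/2)
G(p) = 96
(G(9) - 4552)/(2743 + (D(-9) - 1328)/(-1771 - 1037)) = (96 - 4552)/(2743 + (9/2 - 1328)/(-1771 - 1037)) = -4456/(2743 - 2647/2/(-2808)) = -4456/(2743 - 2647/2*(-1/2808)) = -4456/(2743 + 2647/5616) = -4456/15407335/5616 = -4456*5616/15407335 = -25024896/15407335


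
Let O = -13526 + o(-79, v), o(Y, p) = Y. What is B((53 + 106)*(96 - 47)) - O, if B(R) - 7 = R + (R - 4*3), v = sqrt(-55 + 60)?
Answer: 29182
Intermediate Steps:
v = sqrt(5) ≈ 2.2361
B(R) = -5 + 2*R (B(R) = 7 + (R + (R - 4*3)) = 7 + (R + (R - 12)) = 7 + (R + (-12 + R)) = 7 + (-12 + 2*R) = -5 + 2*R)
O = -13605 (O = -13526 - 79 = -13605)
B((53 + 106)*(96 - 47)) - O = (-5 + 2*((53 + 106)*(96 - 47))) - 1*(-13605) = (-5 + 2*(159*49)) + 13605 = (-5 + 2*7791) + 13605 = (-5 + 15582) + 13605 = 15577 + 13605 = 29182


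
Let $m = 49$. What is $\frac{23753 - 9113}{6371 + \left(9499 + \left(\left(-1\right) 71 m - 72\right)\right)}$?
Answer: $\frac{14640}{12319} \approx 1.1884$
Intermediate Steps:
$\frac{23753 - 9113}{6371 + \left(9499 + \left(\left(-1\right) 71 m - 72\right)\right)} = \frac{23753 - 9113}{6371 + \left(9499 + \left(\left(-1\right) 71 \cdot 49 - 72\right)\right)} = \frac{14640}{6371 + \left(9499 - 3551\right)} = \frac{14640}{6371 + 5948} = \frac{14640}{12319}$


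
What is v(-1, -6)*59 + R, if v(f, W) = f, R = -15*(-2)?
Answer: -29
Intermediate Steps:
R = 30
v(-1, -6)*59 + R = -1*59 + 30 = -59 + 30 = -29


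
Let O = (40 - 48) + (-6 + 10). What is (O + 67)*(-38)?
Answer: -2394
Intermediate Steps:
O = -4 (O = -8 + 4 = -4)
(O + 67)*(-38) = (-4 + 67)*(-38) = 63*(-38) = -2394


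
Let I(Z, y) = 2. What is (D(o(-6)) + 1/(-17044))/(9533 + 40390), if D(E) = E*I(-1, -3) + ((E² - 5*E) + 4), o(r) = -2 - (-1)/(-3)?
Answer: 2522503/7657988508 ≈ 0.00032939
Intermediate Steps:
o(r) = -7/3 (o(r) = -2 - (-1)*(-1)/3 = -2 - 1*⅓ = -2 - ⅓ = -7/3)
D(E) = 4 + E² - 3*E (D(E) = E*2 + ((E² - 5*E) + 4) = 2*E + (4 + E² - 5*E) = 4 + E² - 3*E)
(D(o(-6)) + 1/(-17044))/(9533 + 40390) = ((4 + (-7/3)² - 3*(-7/3)) + 1/(-17044))/(9533 + 40390) = ((4 + 49/9 + 7) - 1/17044)/49923 = (148/9 - 1/17044)*(1/49923) = (2522503/153396)*(1/49923) = 2522503/7657988508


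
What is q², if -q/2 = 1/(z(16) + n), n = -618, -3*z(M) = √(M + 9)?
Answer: 36/3455881 ≈ 1.0417e-5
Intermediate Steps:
z(M) = -√(9 + M)/3 (z(M) = -√(M + 9)/3 = -√(9 + M)/3)
q = 6/1859 (q = -2/(-√(9 + 16)/3 - 618) = -2/(-√25/3 - 618) = -2/(-⅓*5 - 618) = -2/(-5/3 - 618) = -2/(-1859/3) = -2*(-3/1859) = 6/1859 ≈ 0.0032275)
q² = (6/1859)² = 36/3455881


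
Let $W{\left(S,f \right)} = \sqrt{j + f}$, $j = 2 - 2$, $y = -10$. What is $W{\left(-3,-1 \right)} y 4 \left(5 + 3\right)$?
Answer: $- 320 i \approx - 320.0 i$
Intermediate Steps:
$j = 0$
$W{\left(S,f \right)} = \sqrt{f}$ ($W{\left(S,f \right)} = \sqrt{0 + f} = \sqrt{f}$)
$W{\left(-3,-1 \right)} y 4 \left(5 + 3\right) = \sqrt{-1} \left(-10\right) 4 \left(5 + 3\right) = i \left(-10\right) 4 \cdot 8 = - 10 i 32 = - 320 i$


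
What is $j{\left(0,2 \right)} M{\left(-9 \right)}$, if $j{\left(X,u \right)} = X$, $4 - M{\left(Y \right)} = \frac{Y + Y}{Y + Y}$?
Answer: $0$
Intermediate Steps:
$M{\left(Y \right)} = 3$ ($M{\left(Y \right)} = 4 - \frac{Y + Y}{Y + Y} = 4 - \frac{2 Y}{2 Y} = 4 - 2 Y \frac{1}{2 Y} = 4 - 1 = 3$)
$j{\left(0,2 \right)} M{\left(-9 \right)} = 0 \cdot 3 = 0$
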